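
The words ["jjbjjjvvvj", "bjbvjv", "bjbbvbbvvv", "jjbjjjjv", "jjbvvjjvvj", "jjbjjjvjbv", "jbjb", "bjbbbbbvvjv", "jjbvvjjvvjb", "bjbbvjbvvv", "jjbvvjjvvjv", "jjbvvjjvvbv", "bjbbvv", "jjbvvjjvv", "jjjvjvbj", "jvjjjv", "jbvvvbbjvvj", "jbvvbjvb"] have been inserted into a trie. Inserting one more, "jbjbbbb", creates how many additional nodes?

Walking "jbjbbbb" from the root, the first 4 characters ("jbjb") follow existing edges; "b" is the first miss.
New nodes needed: |"jbjbbbb"| − 4 = 7 − 4 = 3.

3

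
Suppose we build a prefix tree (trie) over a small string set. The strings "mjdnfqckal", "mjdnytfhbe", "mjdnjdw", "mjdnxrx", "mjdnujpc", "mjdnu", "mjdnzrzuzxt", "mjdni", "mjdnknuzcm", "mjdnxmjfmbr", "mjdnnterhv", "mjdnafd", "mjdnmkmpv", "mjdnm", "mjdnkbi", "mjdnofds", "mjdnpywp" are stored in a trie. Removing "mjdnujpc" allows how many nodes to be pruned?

Walk "mjdnujpc" from the leaf back toward the root, removing each node that no remaining word uses.
The suffix "jpc" (3 nodes) is used only by "mjdnujpc"; "mjdnu" is itself a stored word, so pruning stops there.
Nodes removed: 3

3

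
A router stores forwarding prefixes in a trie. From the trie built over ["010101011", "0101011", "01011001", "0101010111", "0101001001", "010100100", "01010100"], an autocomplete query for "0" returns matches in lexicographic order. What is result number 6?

0101011

Filter for "0…" and sort: "010100100", "0101001001", "01010100", "010101011", "0101010111", "0101011", "01011001"
The 6th is 0101011.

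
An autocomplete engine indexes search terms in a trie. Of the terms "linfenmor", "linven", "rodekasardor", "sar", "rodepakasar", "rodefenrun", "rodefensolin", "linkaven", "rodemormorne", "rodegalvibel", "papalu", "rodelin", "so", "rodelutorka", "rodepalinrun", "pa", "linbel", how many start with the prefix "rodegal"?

1

Walk to "rodegal"; the words in its subtree are exactly those with that prefix.
Matches: "rodegalvibel"
Count: 1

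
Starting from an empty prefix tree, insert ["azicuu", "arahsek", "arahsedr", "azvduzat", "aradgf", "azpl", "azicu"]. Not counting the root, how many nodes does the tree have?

Trace insertions, counting only characters that open a new branch:
  "azicuu" → 6 new (a, z, i, c, u, u)
  "arahsek" → prefix "a" already present; 6 new (r, a, h, s, e, k)
  "arahsedr" → prefix "arahse" already present; 2 new (d, r)
  "azvduzat" → prefix "az" already present; 6 new (v, d, u, z, a, t)
  "aradgf" → prefix "ara" already present; 3 new (d, g, f)
  "azpl" → prefix "az" already present; 2 new (p, l)
  "azicu" → prefix "azicu" already present; 0 new (none)
Total nodes = 6 + 6 + 2 + 6 + 3 + 2 + 0 = 25

25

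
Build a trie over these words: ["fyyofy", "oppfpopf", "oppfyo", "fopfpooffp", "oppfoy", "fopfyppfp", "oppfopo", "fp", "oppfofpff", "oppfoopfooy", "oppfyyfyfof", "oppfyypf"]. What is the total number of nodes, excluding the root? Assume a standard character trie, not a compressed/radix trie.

Trace insertions, counting only characters that open a new branch:
  "fyyofy" → 6 new (f, y, y, o, f, y)
  "oppfpopf" → 8 new (o, p, p, f, p, o, p, f)
  "oppfyo" → prefix "oppf" already present; 2 new (y, o)
  "fopfpooffp" → prefix "f" already present; 9 new (o, p, f, p, o, o, f, f, p)
  "oppfoy" → prefix "oppf" already present; 2 new (o, y)
  "fopfyppfp" → prefix "fopf" already present; 5 new (y, p, p, f, p)
  "oppfopo" → prefix "oppfo" already present; 2 new (p, o)
  "fp" → prefix "f" already present; 1 new (p)
  "oppfofpff" → prefix "oppfo" already present; 4 new (f, p, f, f)
  "oppfoopfooy" → prefix "oppfo" already present; 6 new (o, p, f, o, o, y)
  "oppfyyfyfof" → prefix "oppfy" already present; 6 new (y, f, y, f, o, f)
  "oppfyypf" → prefix "oppfyy" already present; 2 new (p, f)
Total nodes = 6 + 8 + 2 + 9 + 2 + 5 + 2 + 1 + 4 + 6 + 6 + 2 = 53

53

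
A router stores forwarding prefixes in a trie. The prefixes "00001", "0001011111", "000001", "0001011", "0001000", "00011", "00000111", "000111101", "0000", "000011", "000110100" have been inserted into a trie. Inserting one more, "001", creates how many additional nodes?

"00" is already a path in the trie; the remaining "1" must be added.
So 3 − 2 = 1 new nodes.

1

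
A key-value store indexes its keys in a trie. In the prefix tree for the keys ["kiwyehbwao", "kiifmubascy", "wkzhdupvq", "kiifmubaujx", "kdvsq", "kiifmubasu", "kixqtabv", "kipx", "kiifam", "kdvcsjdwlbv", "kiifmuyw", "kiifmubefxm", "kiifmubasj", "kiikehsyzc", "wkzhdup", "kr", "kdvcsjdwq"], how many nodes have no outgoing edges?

Leaves are exactly the stored words that no other stored word extends.
Those words: "kdvcsjdwlbv", "kdvcsjdwq", "kdvsq", "kiifam", "kiifmubascy", "kiifmubasj", "kiifmubasu", "kiifmubaujx", "kiifmubefxm", "kiifmuyw", "kiikehsyzc", "kipx", "kiwyehbwao", "kixqtabv", "kr", "wkzhdupvq"
Leaf count: 16

16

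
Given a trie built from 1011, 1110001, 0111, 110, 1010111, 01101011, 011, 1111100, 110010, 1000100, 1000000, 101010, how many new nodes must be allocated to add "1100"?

0

"1100" is already a full path in the trie; only an end-marker is added.
No new nodes are needed: 0.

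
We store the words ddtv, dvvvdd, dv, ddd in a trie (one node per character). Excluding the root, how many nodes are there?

10

Trie structure (* marks end of a word):
(root)
└─ d
   ├─ d
   │  ├─ d *
   │  └─ t
   │     └─ v *
   └─ v *
      └─ v
         └─ v
            └─ d
               └─ d *
Counting every labelled node above: 10.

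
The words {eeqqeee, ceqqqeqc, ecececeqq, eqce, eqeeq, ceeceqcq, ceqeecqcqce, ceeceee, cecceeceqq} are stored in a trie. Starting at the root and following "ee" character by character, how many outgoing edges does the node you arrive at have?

1

Walk "ee" from the root, arriving at one node.
Characters that immediately follow "ee" among the stored strings: {q}.
That node has 1 child edge.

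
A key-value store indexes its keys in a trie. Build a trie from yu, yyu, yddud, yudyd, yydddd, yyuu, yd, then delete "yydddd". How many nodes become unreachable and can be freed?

Walk "yydddd" from the leaf back toward the root, removing each node that no remaining word uses.
The suffix "dddd" (4 nodes) is used only by "yydddd"; the node for "yy" still has the child "u", so pruning stops there.
Nodes removed: 4

4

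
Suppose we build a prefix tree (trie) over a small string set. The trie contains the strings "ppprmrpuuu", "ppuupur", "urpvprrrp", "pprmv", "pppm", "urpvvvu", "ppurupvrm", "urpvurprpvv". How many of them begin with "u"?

3

Walk to "u"; the words in its subtree are exactly those with that prefix.
Words under "u": urpvprrrp, urpvurprpvv, urpvvvu
Count: 3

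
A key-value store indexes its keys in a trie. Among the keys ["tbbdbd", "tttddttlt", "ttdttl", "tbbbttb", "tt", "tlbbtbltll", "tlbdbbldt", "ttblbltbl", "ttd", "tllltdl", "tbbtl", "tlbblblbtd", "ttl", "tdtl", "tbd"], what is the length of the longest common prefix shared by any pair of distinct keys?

4

Look for the deepest trie node that still has at least two words in its subtree.
"tlbblblbtd" and "tlbbtbltll" agree on "tlbb" (4 characters) before diverging; nothing deeper is shared.
Longest shared-prefix length: 4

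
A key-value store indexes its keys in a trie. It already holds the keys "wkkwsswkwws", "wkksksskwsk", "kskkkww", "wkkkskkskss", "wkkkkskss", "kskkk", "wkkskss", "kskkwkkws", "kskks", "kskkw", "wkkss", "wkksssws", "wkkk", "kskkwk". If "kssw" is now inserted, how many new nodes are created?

2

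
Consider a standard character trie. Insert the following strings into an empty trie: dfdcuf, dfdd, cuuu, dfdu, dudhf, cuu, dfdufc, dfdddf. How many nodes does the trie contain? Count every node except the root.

20

Count nodes per top-level branch (shared prefixes stored once):
  'c'-branch (cuu, cuuu): 4 nodes
  'd'-branch (dfdcuf, dfdd, dfdddf, dfdu, dfdufc, dudhf): 16 nodes
Sum: 20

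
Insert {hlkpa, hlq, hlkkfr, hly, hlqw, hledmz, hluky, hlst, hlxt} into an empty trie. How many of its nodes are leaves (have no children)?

A leaf is a node with no children — equivalently, the end of a word that is not a proper prefix of any other stored word.
Those words: "hledmz", "hlkkfr", "hlkpa", "hlqw", "hlst", "hluky", "hlxt", "hly"
Leaf count: 8

8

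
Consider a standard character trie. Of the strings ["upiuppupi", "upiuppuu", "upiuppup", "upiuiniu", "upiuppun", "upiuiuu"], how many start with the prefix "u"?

6

Filter for entries beginning with "u":
Matches: "upiuiniu", "upiuiuu", "upiuppun", "upiuppup", "upiuppupi", "upiuppuu"
Count: 6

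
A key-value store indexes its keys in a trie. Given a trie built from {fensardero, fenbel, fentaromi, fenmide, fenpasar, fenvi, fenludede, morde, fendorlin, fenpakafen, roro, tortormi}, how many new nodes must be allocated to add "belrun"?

Nothing in the trie begins with "b"; the whole of "belrun" is new.
6 − 0 = 6 new nodes.

6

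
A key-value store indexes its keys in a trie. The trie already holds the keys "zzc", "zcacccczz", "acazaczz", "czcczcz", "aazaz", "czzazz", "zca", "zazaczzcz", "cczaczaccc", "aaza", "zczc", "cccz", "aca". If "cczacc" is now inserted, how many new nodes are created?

1

The longest prefix of "cczacc" already in the trie is "cczac" (length 5).
Each of the 1 remaining characters creates one node.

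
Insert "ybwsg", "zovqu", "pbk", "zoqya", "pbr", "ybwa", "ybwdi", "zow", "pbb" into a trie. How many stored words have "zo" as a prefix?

3

Filter for entries beginning with "zo":
Matches: "zoqya", "zovqu", "zow"
Count: 3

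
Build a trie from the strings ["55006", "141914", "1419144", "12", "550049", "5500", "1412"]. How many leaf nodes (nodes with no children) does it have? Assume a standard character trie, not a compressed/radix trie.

A leaf is a node with no children — equivalently, the end of a word that is not a proper prefix of any other stored word.
Those words: "12", "1412", "1419144", "550049", "55006"
Leaf count: 5

5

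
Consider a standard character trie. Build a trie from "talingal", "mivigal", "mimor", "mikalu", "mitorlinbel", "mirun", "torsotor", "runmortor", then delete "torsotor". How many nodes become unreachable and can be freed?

A node on "torsotor"'s path can go only if nothing else ends at it or branches off below it.
The suffix "orsotor" (7 nodes) is used only by "torsotor"; the node for "t" still has the child "a", so pruning stops there.
Nodes removed: 7

7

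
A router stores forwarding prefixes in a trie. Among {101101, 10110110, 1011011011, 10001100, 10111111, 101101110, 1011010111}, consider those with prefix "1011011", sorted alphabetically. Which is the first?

Words with prefix "1011011", in lexicographic order: "10110110", "1011011011", "101101110"
Position 1: 10110110

10110110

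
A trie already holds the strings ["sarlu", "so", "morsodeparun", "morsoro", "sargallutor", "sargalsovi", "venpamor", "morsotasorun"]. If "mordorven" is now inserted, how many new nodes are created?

Walking "mordorven" from the root, the first 3 characters ("mor") follow existing edges; "d" is the first miss.
So 9 − 3 = 6 new nodes.

6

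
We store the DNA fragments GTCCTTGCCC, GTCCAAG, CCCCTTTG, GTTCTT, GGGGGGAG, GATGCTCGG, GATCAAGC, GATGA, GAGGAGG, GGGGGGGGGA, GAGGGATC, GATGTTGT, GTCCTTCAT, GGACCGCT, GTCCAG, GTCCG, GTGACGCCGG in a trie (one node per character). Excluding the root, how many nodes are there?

Trace insertions, counting only characters that open a new branch:
  "GTCCTTGCCC" → 10 new (G, T, C, C, T, T, G, C, C, C)
  "GTCCAAG" → prefix "GTCC" already present; 3 new (A, A, G)
  "CCCCTTTG" → 8 new (C, C, C, C, T, T, T, G)
  "GTTCTT" → prefix "GT" already present; 4 new (T, C, T, T)
  "GGGGGGAG" → prefix "G" already present; 7 new (G, G, G, G, G, A, G)
  "GATGCTCGG" → prefix "G" already present; 8 new (A, T, G, C, T, C, G, G)
  "GATCAAGC" → prefix "GAT" already present; 5 new (C, A, A, G, C)
  "GATGA" → prefix "GATG" already present; 1 new (A)
  "GAGGAGG" → prefix "GA" already present; 5 new (G, G, A, G, G)
  "GGGGGGGGGA" → prefix "GGGGGG" already present; 4 new (G, G, G, A)
  "GAGGGATC" → prefix "GAGG" already present; 4 new (G, A, T, C)
  "GATGTTGT" → prefix "GATG" already present; 4 new (T, T, G, T)
  "GTCCTTCAT" → prefix "GTCCTT" already present; 3 new (C, A, T)
  "GGACCGCT" → prefix "GG" already present; 6 new (A, C, C, G, C, T)
  "GTCCAG" → prefix "GTCCA" already present; 1 new (G)
  "GTCCG" → prefix "GTCC" already present; 1 new (G)
  "GTGACGCCGG" → prefix "GT" already present; 8 new (G, A, C, G, C, C, G, G)
Total nodes = 10 + 3 + 8 + 4 + 7 + 8 + 5 + 1 + 5 + 4 + 4 + 4 + 3 + 6 + 1 + 1 + 8 = 82

82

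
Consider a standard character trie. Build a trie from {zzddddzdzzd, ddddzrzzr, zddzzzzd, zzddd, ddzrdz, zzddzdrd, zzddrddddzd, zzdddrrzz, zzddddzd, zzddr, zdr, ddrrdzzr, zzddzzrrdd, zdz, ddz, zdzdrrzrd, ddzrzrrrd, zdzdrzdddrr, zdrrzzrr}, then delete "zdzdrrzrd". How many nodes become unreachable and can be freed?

4

Walk "zdzdrrzrd" from the leaf back toward the root, removing each node that no remaining word uses.
The suffix "rzrd" (4 nodes) is used only by "zdzdrrzrd"; the node for "zdzdr" still has the child "z", so pruning stops there.
Nodes removed: 4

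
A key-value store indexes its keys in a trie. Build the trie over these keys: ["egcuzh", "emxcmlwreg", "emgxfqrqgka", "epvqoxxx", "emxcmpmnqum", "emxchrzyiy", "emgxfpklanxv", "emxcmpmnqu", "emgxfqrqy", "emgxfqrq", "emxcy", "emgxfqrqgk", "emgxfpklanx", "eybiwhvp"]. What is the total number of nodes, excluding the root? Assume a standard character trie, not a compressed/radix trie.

Insert word by word; a character creates a node only if that edge doesn't already exist:
  "egcuzh" → 6 new (e, g, c, u, z, h)
  "emxcmlwreg" → prefix "e" already present; 9 new (m, x, c, m, l, w, r, e, g)
  "emgxfqrqgka" → prefix "em" already present; 9 new (g, x, f, q, r, q, g, k, a)
  "epvqoxxx" → prefix "e" already present; 7 new (p, v, q, o, x, x, x)
  "emxcmpmnqum" → prefix "emxcm" already present; 6 new (p, m, n, q, u, m)
  "emxchrzyiy" → prefix "emxc" already present; 6 new (h, r, z, y, i, y)
  "emgxfpklanxv" → prefix "emgxf" already present; 7 new (p, k, l, a, n, x, v)
  "emxcmpmnqu" → prefix "emxcmpmnqu" already present; 0 new (none)
  "emgxfqrqy" → prefix "emgxfqrq" already present; 1 new (y)
  "emgxfqrq" → prefix "emgxfqrq" already present; 0 new (none)
  "emxcy" → prefix "emxc" already present; 1 new (y)
  "emgxfqrqgk" → prefix "emgxfqrqgk" already present; 0 new (none)
  "emgxfpklanx" → prefix "emgxfpklanx" already present; 0 new (none)
  "eybiwhvp" → prefix "e" already present; 7 new (y, b, i, w, h, v, p)
Total nodes = 6 + 9 + 9 + 7 + 6 + 6 + 7 + 0 + 1 + 0 + 1 + 0 + 0 + 7 = 59

59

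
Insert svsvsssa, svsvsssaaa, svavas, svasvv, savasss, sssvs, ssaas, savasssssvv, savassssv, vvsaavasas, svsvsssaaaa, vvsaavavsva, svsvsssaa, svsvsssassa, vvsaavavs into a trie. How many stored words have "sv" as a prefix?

7

Traverse to the node for "sv", then collect every word in that subtree.
Matches: "svasvv", "svavas", "svsvsssa", "svsvsssaa", "svsvsssaaa", "svsvsssaaaa", "svsvsssassa"
Count: 7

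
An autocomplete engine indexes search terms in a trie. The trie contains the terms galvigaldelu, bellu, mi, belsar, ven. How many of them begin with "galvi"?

Filter for entries beginning with "galvi":
Matches: "galvigaldelu"
Count: 1

1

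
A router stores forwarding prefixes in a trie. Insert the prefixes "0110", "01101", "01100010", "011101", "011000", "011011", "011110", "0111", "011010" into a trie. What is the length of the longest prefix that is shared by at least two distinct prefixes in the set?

Equivalently: take the maximum, over all pairs, of their longest common prefix length.
e.g. "011000" and "01100010" share the prefix "011000" of length 6; no pair shares a longer one.
Longest shared-prefix length: 6

6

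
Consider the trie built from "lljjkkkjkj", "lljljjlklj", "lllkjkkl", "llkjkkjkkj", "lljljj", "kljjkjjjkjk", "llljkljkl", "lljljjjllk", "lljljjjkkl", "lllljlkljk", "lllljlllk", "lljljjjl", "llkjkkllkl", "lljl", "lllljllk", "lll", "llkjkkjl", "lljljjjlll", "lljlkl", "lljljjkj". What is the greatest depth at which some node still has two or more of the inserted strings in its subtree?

9

Look for the deepest trie node that still has at least two words in its subtree.
e.g. "lljljjjllk" and "lljljjjlll" share the prefix "lljljjjll" of length 9; no pair shares a longer one.
Longest shared-prefix length: 9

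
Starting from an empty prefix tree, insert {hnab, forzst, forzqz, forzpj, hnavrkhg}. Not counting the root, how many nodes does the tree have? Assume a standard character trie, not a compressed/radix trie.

Trie structure (* marks end of a word):
(root)
├─ f
│  └─ o
│     └─ r
│        └─ z
│           ├─ p
│           │  └─ j *
│           ├─ q
│           │  └─ z *
│           └─ s
│              └─ t *
└─ h
   └─ n
      └─ a
         ├─ b *
         └─ v
            └─ r
               └─ k
                  └─ h
                     └─ g *
Counting every labelled node above: 19.

19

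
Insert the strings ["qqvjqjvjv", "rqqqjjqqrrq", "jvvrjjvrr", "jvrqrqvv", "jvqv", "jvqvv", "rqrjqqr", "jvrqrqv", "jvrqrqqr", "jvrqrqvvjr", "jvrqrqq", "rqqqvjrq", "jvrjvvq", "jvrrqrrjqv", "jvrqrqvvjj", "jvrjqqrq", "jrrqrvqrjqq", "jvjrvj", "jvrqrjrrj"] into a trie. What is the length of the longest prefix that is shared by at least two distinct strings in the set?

9

Look for the deepest trie node that still has at least two words in its subtree.
e.g. "jvrqrqvvjj" and "jvrqrqvvjr" share the prefix "jvrqrqvvj" of length 9; no pair shares a longer one.
Longest shared-prefix length: 9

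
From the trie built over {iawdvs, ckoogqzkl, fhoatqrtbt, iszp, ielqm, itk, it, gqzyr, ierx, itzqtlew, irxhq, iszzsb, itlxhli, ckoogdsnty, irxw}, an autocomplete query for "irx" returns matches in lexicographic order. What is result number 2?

Filter for "irx…" and sort: "irxhq", "irxw"
The 2nd is irxw.

irxw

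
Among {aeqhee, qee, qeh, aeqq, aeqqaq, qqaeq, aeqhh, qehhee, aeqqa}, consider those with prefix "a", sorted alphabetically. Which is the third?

Filter for "a…" and sort: "aeqhee", "aeqhh", "aeqq", "aeqqa", "aeqqaq"
The 3rd is aeqq.

aeqq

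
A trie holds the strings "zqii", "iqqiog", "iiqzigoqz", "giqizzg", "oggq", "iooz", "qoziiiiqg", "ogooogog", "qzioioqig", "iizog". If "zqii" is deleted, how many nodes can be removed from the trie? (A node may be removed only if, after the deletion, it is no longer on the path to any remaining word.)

4

After clearing the end-marker at "zqii", prune upward until reaching a node still needed by another word.
No other word shares any prefix with "zqii", so all 4 of its nodes go.
Nodes removed: 4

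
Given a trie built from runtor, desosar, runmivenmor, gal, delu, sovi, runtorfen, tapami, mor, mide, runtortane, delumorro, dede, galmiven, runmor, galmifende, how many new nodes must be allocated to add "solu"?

2

"so" is already a path in the trie; the remaining "lu" must be added.
So 4 − 2 = 2 new nodes.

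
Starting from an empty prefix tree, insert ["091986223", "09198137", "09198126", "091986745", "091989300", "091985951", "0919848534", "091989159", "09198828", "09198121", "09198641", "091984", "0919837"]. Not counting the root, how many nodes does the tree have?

Count nodes per top-level branch (shared prefixes stored once):
  '0'-branch (09198121, 09198126, 09198137, 0919837, 091984, 0919848534, 091985951, 091986223, 09198641, 091986745, 09198828, 091989159, 091989300): 41 nodes
Sum: 41

41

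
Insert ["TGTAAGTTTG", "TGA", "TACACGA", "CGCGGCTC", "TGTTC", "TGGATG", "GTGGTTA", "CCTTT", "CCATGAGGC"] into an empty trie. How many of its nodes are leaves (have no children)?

A leaf is a node with no children — equivalently, the end of a word that is not a proper prefix of any other stored word.
Those words: "CCATGAGGC", "CCTTT", "CGCGGCTC", "GTGGTTA", "TACACGA", "TGA", "TGGATG", "TGTAAGTTTG", "TGTTC"
Leaf count: 9

9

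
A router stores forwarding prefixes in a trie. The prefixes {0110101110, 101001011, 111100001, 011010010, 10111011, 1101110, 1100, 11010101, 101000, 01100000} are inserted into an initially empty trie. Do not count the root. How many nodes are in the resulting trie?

Insert word by word; a character creates a node only if that edge doesn't already exist:
  "0110101110" → 10 new (0, 1, 1, 0, 1, 0, 1, 1, 1, 0)
  "101001011" → 9 new (1, 0, 1, 0, 0, 1, 0, 1, 1)
  "111100001" → prefix "1" already present; 8 new (1, 1, 1, 0, 0, 0, 0, 1)
  "011010010" → prefix "011010" already present; 3 new (0, 1, 0)
  "10111011" → prefix "101" already present; 5 new (1, 1, 0, 1, 1)
  "1101110" → prefix "11" already present; 5 new (0, 1, 1, 1, 0)
  "1100" → prefix "110" already present; 1 new (0)
  "11010101" → prefix "1101" already present; 4 new (0, 1, 0, 1)
  "101000" → prefix "10100" already present; 1 new (0)
  "01100000" → prefix "0110" already present; 4 new (0, 0, 0, 0)
Total nodes = 10 + 9 + 8 + 3 + 5 + 5 + 1 + 4 + 1 + 4 = 50

50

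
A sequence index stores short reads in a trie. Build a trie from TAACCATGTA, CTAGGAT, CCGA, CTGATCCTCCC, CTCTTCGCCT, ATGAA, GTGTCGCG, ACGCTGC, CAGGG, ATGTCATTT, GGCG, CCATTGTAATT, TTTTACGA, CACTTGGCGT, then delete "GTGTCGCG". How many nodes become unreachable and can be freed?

A node on "GTGTCGCG"'s path can go only if nothing else ends at it or branches off below it.
The suffix "TGTCGCG" (7 nodes) is used only by "GTGTCGCG"; the node for "G" still has the child "G", so pruning stops there.
Nodes removed: 7

7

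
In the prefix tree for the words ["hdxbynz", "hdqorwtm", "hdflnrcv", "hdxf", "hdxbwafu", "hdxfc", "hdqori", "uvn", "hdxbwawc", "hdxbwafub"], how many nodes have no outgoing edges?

A leaf is a node with no children — equivalently, the end of a word that is not a proper prefix of any other stored word.
Those words: "hdflnrcv", "hdqori", "hdqorwtm", "hdxbwafub", "hdxbwawc", "hdxbynz", "hdxfc", "uvn"
Leaf count: 8

8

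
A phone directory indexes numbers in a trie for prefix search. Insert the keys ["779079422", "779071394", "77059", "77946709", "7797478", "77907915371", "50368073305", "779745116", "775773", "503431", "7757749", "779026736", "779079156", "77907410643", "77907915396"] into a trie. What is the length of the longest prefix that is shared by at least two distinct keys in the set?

9

The deepest shared node is where two words last agree before diverging.
"77907915371" and "77907915396" agree on "779079153" (9 characters) before diverging; nothing deeper is shared.
Longest shared-prefix length: 9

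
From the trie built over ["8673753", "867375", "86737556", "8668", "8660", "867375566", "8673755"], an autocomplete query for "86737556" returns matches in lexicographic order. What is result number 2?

867375566

DFS of the "86737556" subtree visits, in order: "86737556", "867375566"
Position 2: 867375566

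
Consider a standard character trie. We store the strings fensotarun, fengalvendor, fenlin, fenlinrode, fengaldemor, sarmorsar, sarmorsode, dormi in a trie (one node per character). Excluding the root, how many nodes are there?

Insert word by word; a character creates a node only if that edge doesn't already exist:
  "fensotarun" → 10 new (f, e, n, s, o, t, a, r, u, n)
  "fengalvendor" → prefix "fen" already present; 9 new (g, a, l, v, e, n, d, o, r)
  "fenlin" → prefix "fen" already present; 3 new (l, i, n)
  "fenlinrode" → prefix "fenlin" already present; 4 new (r, o, d, e)
  "fengaldemor" → prefix "fengal" already present; 5 new (d, e, m, o, r)
  "sarmorsar" → 9 new (s, a, r, m, o, r, s, a, r)
  "sarmorsode" → prefix "sarmors" already present; 3 new (o, d, e)
  "dormi" → 5 new (d, o, r, m, i)
Total nodes = 10 + 9 + 3 + 4 + 5 + 9 + 3 + 5 = 48

48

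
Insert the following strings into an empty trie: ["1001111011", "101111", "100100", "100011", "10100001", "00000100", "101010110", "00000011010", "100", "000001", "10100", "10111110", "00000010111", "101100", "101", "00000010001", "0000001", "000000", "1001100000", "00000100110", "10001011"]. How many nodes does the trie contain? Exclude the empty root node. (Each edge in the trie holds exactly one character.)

Count nodes per top-level branch (shared prefixes stored once):
  '0'-branch (000000, 0000001, 00000010001, 00000010111, 00000011010, 000001, 00000100, 00000100110): 24 nodes
  '1'-branch (100, 10001011, 100011, 100100, 1001100000, 1001111011, 101, 10100, 10100001, 101010110, 101100, 101111, 10111110): 41 nodes
Sum: 65

65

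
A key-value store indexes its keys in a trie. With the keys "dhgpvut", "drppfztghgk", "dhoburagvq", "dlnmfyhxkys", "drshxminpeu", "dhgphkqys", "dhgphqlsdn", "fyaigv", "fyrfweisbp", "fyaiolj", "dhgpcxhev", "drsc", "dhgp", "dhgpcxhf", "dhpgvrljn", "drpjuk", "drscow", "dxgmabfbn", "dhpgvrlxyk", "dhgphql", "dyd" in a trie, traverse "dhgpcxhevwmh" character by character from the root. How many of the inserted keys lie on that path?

2

Traverse "dhgpcxhevwmh" character by character; count nodes along the way that are marked as word ends.
Prefixes of the query that are stored words: "dhgp", "dhgpcxhev"
Count: 2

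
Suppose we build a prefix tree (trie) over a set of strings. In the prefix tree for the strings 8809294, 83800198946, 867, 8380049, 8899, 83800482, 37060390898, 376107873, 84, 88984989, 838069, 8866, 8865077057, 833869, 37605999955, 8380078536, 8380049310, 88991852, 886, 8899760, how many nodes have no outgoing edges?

A leaf is a node with no children — equivalently, the end of a word that is not a proper prefix of any other stored word.
Those words: "37060390898", "37605999955", "376107873", "833869", "83800198946", "83800482", "8380049310", "8380078536", "838069", "84", "867", "8809294", "8865077057", "8866", "88984989", "88991852", "8899760"
Leaf count: 17

17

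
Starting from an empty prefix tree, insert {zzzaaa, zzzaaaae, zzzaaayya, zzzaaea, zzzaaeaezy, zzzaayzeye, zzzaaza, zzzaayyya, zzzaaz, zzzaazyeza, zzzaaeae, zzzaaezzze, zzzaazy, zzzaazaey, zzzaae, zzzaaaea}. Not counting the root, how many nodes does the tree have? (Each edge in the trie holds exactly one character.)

Trie structure (* marks end of a word):
(root)
└─ z
   └─ z
      └─ z
         └─ a
            └─ a
               ├─ a *
               │  ├─ a
               │  │  └─ e *
               │  ├─ e
               │  │  └─ a *
               │  └─ y
               │     └─ y
               │        └─ a *
               ├─ e *
               │  ├─ a *
               │  │  └─ e *
               │  │     └─ z
               │  │        └─ y *
               │  └─ z
               │     └─ z
               │        └─ z
               │           └─ e *
               ├─ y
               │  ├─ y
               │  │  └─ y
               │  │     └─ a *
               │  └─ z
               │     └─ e
               │        └─ y
               │           └─ e *
               └─ z *
                  ├─ a *
                  │  └─ e
                  │     └─ y *
                  └─ y *
                     └─ e
                        └─ z
                           └─ a *
Counting every labelled node above: 38.

38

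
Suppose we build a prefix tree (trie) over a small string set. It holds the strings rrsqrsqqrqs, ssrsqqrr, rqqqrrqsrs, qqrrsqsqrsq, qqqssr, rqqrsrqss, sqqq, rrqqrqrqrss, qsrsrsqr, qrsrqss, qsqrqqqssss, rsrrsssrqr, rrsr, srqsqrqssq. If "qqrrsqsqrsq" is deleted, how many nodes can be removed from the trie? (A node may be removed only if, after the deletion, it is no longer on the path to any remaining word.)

9

After clearing the end-marker at "qqrrsqsqrsq", prune upward until reaching a node still needed by another word.
The suffix "rrsqsqrsq" (9 nodes) is used only by "qqrrsqsqrsq"; the node for "qq" still has the child "q", so pruning stops there.
Nodes removed: 9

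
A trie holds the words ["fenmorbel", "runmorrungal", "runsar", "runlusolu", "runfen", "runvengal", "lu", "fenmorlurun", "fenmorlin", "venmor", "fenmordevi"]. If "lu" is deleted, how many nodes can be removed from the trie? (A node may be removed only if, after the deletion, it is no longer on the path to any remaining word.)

2

A node on "lu"'s path can go only if nothing else ends at it or branches off below it.
No other word shares any prefix with "lu", so all 2 of its nodes go.
Nodes removed: 2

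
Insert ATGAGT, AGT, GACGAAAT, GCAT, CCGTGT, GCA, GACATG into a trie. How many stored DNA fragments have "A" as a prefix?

Filter for entries beginning with "A":
Matches: "AGT", "ATGAGT"
Count: 2

2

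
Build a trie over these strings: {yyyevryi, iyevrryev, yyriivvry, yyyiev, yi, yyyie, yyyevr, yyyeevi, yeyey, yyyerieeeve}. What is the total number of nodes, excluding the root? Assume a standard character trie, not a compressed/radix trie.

Insert word by word; a character creates a node only if that edge doesn't already exist:
  "yyyevryi" → 8 new (y, y, y, e, v, r, y, i)
  "iyevrryev" → 9 new (i, y, e, v, r, r, y, e, v)
  "yyriivvry" → prefix "yy" already present; 7 new (r, i, i, v, v, r, y)
  "yyyiev" → prefix "yyy" already present; 3 new (i, e, v)
  "yi" → prefix "y" already present; 1 new (i)
  "yyyie" → prefix "yyyie" already present; 0 new (none)
  "yyyevr" → prefix "yyyevr" already present; 0 new (none)
  "yyyeevi" → prefix "yyye" already present; 3 new (e, v, i)
  "yeyey" → prefix "y" already present; 4 new (e, y, e, y)
  "yyyerieeeve" → prefix "yyye" already present; 7 new (r, i, e, e, e, v, e)
Total nodes = 8 + 9 + 7 + 3 + 1 + 0 + 0 + 3 + 4 + 7 = 42

42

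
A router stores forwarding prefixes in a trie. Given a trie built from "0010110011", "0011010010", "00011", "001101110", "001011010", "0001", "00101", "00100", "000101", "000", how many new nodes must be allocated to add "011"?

"0" is already a path in the trie; the remaining "11" must be added.
New nodes needed: |"011"| − 1 = 3 − 1 = 2.

2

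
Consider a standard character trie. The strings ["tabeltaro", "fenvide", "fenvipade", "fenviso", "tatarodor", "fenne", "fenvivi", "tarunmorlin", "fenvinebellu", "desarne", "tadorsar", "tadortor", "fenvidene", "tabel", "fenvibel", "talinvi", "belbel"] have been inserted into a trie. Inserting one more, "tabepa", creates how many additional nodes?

2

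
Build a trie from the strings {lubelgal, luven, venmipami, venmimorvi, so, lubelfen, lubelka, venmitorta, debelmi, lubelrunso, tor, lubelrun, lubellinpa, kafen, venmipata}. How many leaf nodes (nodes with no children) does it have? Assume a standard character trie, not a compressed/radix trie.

A leaf is a node with no children — equivalently, the end of a word that is not a proper prefix of any other stored word.
Those words: "debelmi", "kafen", "lubelfen", "lubelgal", "lubelka", "lubellinpa", "lubelrunso", "luven", "so", "tor", "venmimorvi", "venmipami", "venmipata", "venmitorta"
Leaf count: 14

14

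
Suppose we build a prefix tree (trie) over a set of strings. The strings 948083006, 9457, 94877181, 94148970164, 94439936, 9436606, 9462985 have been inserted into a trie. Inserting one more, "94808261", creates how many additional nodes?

The longest prefix of "94808261" already in the trie is "94808" (length 5).
Each of the 3 remaining characters creates one node.

3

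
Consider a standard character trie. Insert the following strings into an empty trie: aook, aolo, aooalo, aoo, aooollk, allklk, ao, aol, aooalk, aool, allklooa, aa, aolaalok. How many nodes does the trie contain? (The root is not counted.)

Insert word by word; a character creates a node only if that edge doesn't already exist:
  "aook" → 4 new (a, o, o, k)
  "aolo" → prefix "ao" already present; 2 new (l, o)
  "aooalo" → prefix "aoo" already present; 3 new (a, l, o)
  "aoo" → prefix "aoo" already present; 0 new (none)
  "aooollk" → prefix "aoo" already present; 4 new (o, l, l, k)
  "allklk" → prefix "a" already present; 5 new (l, l, k, l, k)
  "ao" → prefix "ao" already present; 0 new (none)
  "aol" → prefix "aol" already present; 0 new (none)
  "aooalk" → prefix "aooal" already present; 1 new (k)
  "aool" → prefix "aoo" already present; 1 new (l)
  "allklooa" → prefix "allkl" already present; 3 new (o, o, a)
  "aa" → prefix "a" already present; 1 new (a)
  "aolaalok" → prefix "aol" already present; 5 new (a, a, l, o, k)
Total nodes = 4 + 2 + 3 + 0 + 4 + 5 + 0 + 0 + 1 + 1 + 3 + 1 + 5 = 29

29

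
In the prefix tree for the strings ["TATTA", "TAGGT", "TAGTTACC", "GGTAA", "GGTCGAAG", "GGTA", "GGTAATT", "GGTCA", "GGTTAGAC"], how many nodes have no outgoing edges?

7

A leaf is a node with no children — equivalently, the end of a word that is not a proper prefix of any other stored word.
Those words: "GGTAATT", "GGTCA", "GGTCGAAG", "GGTTAGAC", "TAGGT", "TAGTTACC", "TATTA"
Leaf count: 7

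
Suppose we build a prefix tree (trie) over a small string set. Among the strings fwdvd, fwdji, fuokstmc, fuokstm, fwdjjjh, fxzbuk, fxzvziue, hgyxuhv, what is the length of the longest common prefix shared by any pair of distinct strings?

Look for the deepest trie node that still has at least two words in its subtree.
e.g. "fuokstm" and "fuokstmc" share the prefix "fuokstm" of length 7; no pair shares a longer one.
Longest shared-prefix length: 7

7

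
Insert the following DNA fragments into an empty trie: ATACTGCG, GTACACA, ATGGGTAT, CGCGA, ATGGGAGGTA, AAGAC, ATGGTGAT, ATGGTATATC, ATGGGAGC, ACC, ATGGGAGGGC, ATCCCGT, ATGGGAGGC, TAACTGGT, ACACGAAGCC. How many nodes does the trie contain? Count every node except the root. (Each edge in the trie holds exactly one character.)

Count nodes per top-level branch (shared prefixes stored once):
  'A'-branch (AAGAC, ACACGAAGCC, ACC, ATACTGCG, ATCCCGT, ATGGGAGC, ATGGGAGGC, ATGGGAGGGC, ATGGGAGGTA, ATGGGTAT, ATGGTATATC, ATGGTGAT): 51 nodes
  'C'-branch (CGCGA): 5 nodes
  'G'-branch (GTACACA): 7 nodes
  'T'-branch (TAACTGGT): 8 nodes
Sum: 71

71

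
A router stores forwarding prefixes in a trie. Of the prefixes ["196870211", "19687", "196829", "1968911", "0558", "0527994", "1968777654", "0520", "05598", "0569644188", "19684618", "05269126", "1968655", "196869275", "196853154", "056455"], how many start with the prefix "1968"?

9

Walk to "1968"; the words in its subtree are exactly those with that prefix.
Matches: "196829", "19684618", "196853154", "1968655", "196869275", "19687", "196870211", "1968777654", "1968911"
Count: 9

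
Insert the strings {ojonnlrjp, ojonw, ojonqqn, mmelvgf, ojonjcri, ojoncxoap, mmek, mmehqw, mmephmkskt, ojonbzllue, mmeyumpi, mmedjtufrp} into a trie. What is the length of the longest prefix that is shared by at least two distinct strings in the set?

The deepest shared node is where two words last agree before diverging.
e.g. "ojonbzllue" and "ojoncxoap" share the prefix "ojon" of length 4; no pair shares a longer one.
Longest shared-prefix length: 4

4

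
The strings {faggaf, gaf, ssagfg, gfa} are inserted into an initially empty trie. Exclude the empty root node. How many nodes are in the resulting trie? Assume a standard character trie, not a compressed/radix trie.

17

Insert word by word; a character creates a node only if that edge doesn't already exist:
  "faggaf" → 6 new (f, a, g, g, a, f)
  "gaf" → 3 new (g, a, f)
  "ssagfg" → 6 new (s, s, a, g, f, g)
  "gfa" → prefix "g" already present; 2 new (f, a)
Total nodes = 6 + 3 + 6 + 2 = 17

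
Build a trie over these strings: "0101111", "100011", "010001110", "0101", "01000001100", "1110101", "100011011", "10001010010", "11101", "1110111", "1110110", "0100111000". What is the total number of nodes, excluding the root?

49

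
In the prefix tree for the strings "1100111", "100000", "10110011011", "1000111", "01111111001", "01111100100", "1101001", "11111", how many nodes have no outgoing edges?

A leaf is a node with no children — equivalently, the end of a word that is not a proper prefix of any other stored word.
Those words: "01111100100", "01111111001", "100000", "1000111", "10110011011", "1100111", "1101001", "11111"
Leaf count: 8

8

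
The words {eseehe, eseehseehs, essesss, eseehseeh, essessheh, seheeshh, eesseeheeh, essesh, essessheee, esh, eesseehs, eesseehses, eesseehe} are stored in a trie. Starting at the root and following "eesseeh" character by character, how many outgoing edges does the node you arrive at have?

2

The children of the "eesseeh" node are the distinct next characters among strings starting with "eesseeh".
Distinct next characters after "eesseeh": e, s.
That node has 2 child edges.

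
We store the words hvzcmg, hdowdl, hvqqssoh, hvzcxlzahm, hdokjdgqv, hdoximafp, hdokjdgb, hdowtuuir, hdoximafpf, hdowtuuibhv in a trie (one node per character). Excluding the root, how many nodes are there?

45

Trace insertions, counting only characters that open a new branch:
  "hvzcmg" → 6 new (h, v, z, c, m, g)
  "hdowdl" → prefix "h" already present; 5 new (d, o, w, d, l)
  "hvqqssoh" → prefix "hv" already present; 6 new (q, q, s, s, o, h)
  "hvzcxlzahm" → prefix "hvzc" already present; 6 new (x, l, z, a, h, m)
  "hdokjdgqv" → prefix "hdo" already present; 6 new (k, j, d, g, q, v)
  "hdoximafp" → prefix "hdo" already present; 6 new (x, i, m, a, f, p)
  "hdokjdgb" → prefix "hdokjdg" already present; 1 new (b)
  "hdowtuuir" → prefix "hdow" already present; 5 new (t, u, u, i, r)
  "hdoximafpf" → prefix "hdoximafp" already present; 1 new (f)
  "hdowtuuibhv" → prefix "hdowtuui" already present; 3 new (b, h, v)
Total nodes = 6 + 5 + 6 + 6 + 6 + 6 + 1 + 5 + 1 + 3 = 45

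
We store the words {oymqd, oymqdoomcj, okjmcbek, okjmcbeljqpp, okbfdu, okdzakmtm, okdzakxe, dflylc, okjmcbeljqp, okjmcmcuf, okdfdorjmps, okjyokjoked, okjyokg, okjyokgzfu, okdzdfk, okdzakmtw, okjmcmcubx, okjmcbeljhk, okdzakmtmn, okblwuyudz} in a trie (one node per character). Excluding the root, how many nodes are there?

Insert word by word; a character creates a node only if that edge doesn't already exist:
  "oymqd" → 5 new (o, y, m, q, d)
  "oymqdoomcj" → prefix "oymqd" already present; 5 new (o, o, m, c, j)
  "okjmcbek" → prefix "o" already present; 7 new (k, j, m, c, b, e, k)
  "okjmcbeljqpp" → prefix "okjmcbe" already present; 5 new (l, j, q, p, p)
  "okbfdu" → prefix "ok" already present; 4 new (b, f, d, u)
  "okdzakmtm" → prefix "ok" already present; 7 new (d, z, a, k, m, t, m)
  "okdzakxe" → prefix "okdzak" already present; 2 new (x, e)
  "dflylc" → 6 new (d, f, l, y, l, c)
  "okjmcbeljqp" → prefix "okjmcbeljqp" already present; 0 new (none)
  "okjmcmcuf" → prefix "okjmc" already present; 4 new (m, c, u, f)
  "okdfdorjmps" → prefix "okd" already present; 8 new (f, d, o, r, j, m, p, s)
  "okjyokjoked" → prefix "okj" already present; 8 new (y, o, k, j, o, k, e, d)
  "okjyokg" → prefix "okjyok" already present; 1 new (g)
  "okjyokgzfu" → prefix "okjyokg" already present; 3 new (z, f, u)
  "okdzdfk" → prefix "okdz" already present; 3 new (d, f, k)
  "okdzakmtw" → prefix "okdzakmt" already present; 1 new (w)
  "okjmcmcubx" → prefix "okjmcmcu" already present; 2 new (b, x)
  "okjmcbeljhk" → prefix "okjmcbelj" already present; 2 new (h, k)
  "okdzakmtmn" → prefix "okdzakmtm" already present; 1 new (n)
  "okblwuyudz" → prefix "okb" already present; 7 new (l, w, u, y, u, d, z)
Total nodes = 5 + 5 + 7 + 5 + 4 + 7 + 2 + 6 + 0 + 4 + 8 + 8 + 1 + 3 + 3 + 1 + 2 + 2 + 1 + 7 = 81

81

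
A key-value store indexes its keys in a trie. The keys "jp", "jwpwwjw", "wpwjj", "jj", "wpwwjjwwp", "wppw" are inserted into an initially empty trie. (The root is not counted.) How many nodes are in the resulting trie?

Count nodes per top-level branch (shared prefixes stored once):
  'j'-branch (jj, jp, jwpwwjw): 9 nodes
  'w'-branch (wppw, wpwjj, wpwwjjwwp): 13 nodes
Sum: 22

22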